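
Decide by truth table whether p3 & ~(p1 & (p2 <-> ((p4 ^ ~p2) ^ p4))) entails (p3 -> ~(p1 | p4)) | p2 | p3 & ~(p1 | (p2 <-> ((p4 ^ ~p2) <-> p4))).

no

p1  p2  p3  p4  |  φ  ψ
0   0   0   0   |  0  1
0   0   0   1   |  0  1
0   0   1   0   |  1  1
0   0   1   1   |  1  0
0   1   0   0   |  0  1
0   1   0   1   |  0  1
0   1   1   0   |  1  1
0   1   1   1   |  1  1
1   0   0   0   |  0  1
1   0   0   1   |  0  1
1   0   1   0   |  1  0
1   0   1   1   |  1  0
1   1   0   0   |  0  1
1   1   0   1   |  0  1
1   1   1   0   |  1  1
1   1   1   1   |  1  1
At p1=0, p2=0, p3=1, p4=1 we have φ true but ψ false, so φ does not entail ψ.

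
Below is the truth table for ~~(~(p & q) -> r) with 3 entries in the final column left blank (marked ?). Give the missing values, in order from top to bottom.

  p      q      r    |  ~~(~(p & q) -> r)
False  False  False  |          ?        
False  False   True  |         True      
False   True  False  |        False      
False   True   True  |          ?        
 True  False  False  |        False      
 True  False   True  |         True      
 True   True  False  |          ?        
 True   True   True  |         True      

False, True, True

Row p=False, q=False, r=False: (~(p & q) -> r) = False, ~(~(p & q) -> r) = True, so ~~(~(p & q) -> r) = False.
Row p=False, q=True, r=True: (~(p & q) -> r) = True, ~(~(p & q) -> r) = False, so ~~(~(p & q) -> r) = True.
Row p=True, q=True, r=False: (~(p & q) -> r) = True, ~(~(p & q) -> r) = False, so ~~(~(p & q) -> r) = True.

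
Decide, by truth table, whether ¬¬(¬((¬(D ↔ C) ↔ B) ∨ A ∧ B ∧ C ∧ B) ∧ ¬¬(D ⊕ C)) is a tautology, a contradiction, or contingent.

contingent

A | B | C | D || φ
F | F | F | F || F
F | F | F | T || T
F | F | T | F || T
F | F | T | T || F
F | T | F | F || F
F | T | F | T || F
F | T | T | F || F
F | T | T | T || F
T | F | F | F || F
T | F | F | T || T
T | F | T | F || T
T | F | T | T || F
T | T | F | F || F
T | T | F | T || F
T | T | T | F || F
T | T | T | T || F
4 of 16 rows are T, so the formula is contingent.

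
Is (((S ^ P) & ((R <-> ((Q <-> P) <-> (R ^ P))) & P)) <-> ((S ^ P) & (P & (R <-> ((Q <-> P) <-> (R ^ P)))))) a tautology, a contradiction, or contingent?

tautology

P | Q | R | S || (S ^ P) | (Q <-> P) | (R ^ P) | ((Q <-> P) <-> (R ^ P)) | φ
1 | 1 | 1 | 1 ||    0    |     1     |    0    |            0            | 1
1 | 1 | 1 | 0 ||    1    |     1     |    0    |            0            | 1
1 | 1 | 0 | 1 ||    0    |     1     |    1    |            1            | 1
1 | 1 | 0 | 0 ||    1    |     1     |    1    |            1            | 1
1 | 0 | 1 | 1 ||    0    |     0     |    0    |            1            | 1
1 | 0 | 1 | 0 ||    1    |     0     |    0    |            1            | 1
1 | 0 | 0 | 1 ||    0    |     0     |    1    |            0            | 1
1 | 0 | 0 | 0 ||    1    |     0     |    1    |            0            | 1
0 | 1 | 1 | 1 ||    1    |     0     |    1    |            0            | 1
0 | 1 | 1 | 0 ||    0    |     0     |    1    |            0            | 1
0 | 1 | 0 | 1 ||    1    |     0     |    0    |            1            | 1
0 | 1 | 0 | 0 ||    0    |     0     |    0    |            1            | 1
0 | 0 | 1 | 1 ||    1    |     1     |    1    |            1            | 1
0 | 0 | 1 | 0 ||    0    |     1     |    1    |            1            | 1
0 | 0 | 0 | 1 ||    1    |     1     |    0    |            0            | 1
0 | 0 | 0 | 0 ||    0    |     1     |    0    |            0            | 1
Every row is 1, so the formula is a tautology.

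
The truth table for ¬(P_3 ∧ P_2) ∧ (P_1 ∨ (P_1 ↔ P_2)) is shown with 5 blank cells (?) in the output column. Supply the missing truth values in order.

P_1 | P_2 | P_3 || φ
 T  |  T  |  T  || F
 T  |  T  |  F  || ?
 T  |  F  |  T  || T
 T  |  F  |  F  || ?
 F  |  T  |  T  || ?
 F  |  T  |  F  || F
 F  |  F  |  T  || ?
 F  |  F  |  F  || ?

Row P_1=T, P_2=T, P_3=F: ¬(P_3 ∧ P_2) = T, (P_1 ∨ (P_1 ↔ P_2)) = T, so the formula = T.
Row P_1=T, P_2=F, P_3=F: ¬(P_3 ∧ P_2) = T, (P_1 ∨ (P_1 ↔ P_2)) = T, so the formula = T.
Row P_1=F, P_2=T, P_3=T: ¬(P_3 ∧ P_2) = F, (P_1 ∨ (P_1 ↔ P_2)) = F, so the formula = F.
Row P_1=F, P_2=F, P_3=T: ¬(P_3 ∧ P_2) = T, (P_1 ∨ (P_1 ↔ P_2)) = T, so the formula = T.
Row P_1=F, P_2=F, P_3=F: ¬(P_3 ∧ P_2) = T, (P_1 ∨ (P_1 ↔ P_2)) = T, so the formula = T.

T, T, F, T, T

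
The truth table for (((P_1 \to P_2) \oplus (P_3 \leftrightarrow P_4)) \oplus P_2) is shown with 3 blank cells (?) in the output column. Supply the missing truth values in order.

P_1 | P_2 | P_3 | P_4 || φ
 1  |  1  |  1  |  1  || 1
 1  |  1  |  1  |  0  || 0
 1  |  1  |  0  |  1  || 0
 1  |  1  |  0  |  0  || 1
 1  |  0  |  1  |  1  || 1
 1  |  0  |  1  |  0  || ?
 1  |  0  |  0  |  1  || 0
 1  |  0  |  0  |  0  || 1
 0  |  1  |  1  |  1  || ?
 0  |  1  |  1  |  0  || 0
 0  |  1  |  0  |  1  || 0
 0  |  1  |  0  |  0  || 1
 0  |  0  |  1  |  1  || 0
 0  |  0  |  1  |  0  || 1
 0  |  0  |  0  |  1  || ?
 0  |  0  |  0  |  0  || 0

Row P_1=1, P_2=0, P_3=1, P_4=0: ((P_1 \to P_2) \oplus (P_3 \leftrightarrow P_4)) = 0, so the formula = 0.
Row P_1=0, P_2=1, P_3=1, P_4=1: ((P_1 \to P_2) \oplus (P_3 \leftrightarrow P_4)) = 0, so the formula = 1.
Row P_1=0, P_2=0, P_3=0, P_4=1: ((P_1 \to P_2) \oplus (P_3 \leftrightarrow P_4)) = 1, so the formula = 1.

0, 1, 1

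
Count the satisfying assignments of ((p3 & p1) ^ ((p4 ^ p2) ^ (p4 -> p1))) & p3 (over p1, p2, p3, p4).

p1 | p2 | p3 | p4 || φ
0  | 0  | 0  | 0  || 0
0  | 0  | 0  | 1  || 0
0  | 0  | 1  | 0  || 1
0  | 0  | 1  | 1  || 1
0  | 1  | 0  | 0  || 0
0  | 1  | 0  | 1  || 0
0  | 1  | 1  | 0  || 0
0  | 1  | 1  | 1  || 0
1  | 0  | 0  | 0  || 0
1  | 0  | 0  | 1  || 0
1  | 0  | 1  | 0  || 0
1  | 0  | 1  | 1  || 1
1  | 1  | 0  | 0  || 0
1  | 1  | 0  | 1  || 0
1  | 1  | 1  | 0  || 1
1  | 1  | 1  | 1  || 0
The formula is true on 4 of the 16 rows.

4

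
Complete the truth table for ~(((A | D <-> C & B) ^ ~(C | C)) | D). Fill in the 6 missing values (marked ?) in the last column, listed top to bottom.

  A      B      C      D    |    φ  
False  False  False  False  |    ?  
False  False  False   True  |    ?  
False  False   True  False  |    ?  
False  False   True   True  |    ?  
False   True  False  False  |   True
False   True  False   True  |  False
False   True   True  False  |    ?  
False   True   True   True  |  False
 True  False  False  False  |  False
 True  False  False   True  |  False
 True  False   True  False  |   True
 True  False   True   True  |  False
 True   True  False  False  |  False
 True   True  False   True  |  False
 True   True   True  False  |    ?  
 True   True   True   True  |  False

True, False, False, False, True, False

Row A=False, B=False, C=False, D=False: ((A | D <-> C & B) ^ ~(C | C)) = False, (((A | D <-> C & B) ^ ~(C | C)) | D) = False, so the formula = True.
Row A=False, B=False, C=False, D=True: ((A | D <-> C & B) ^ ~(C | C)) = True, (((A | D <-> C & B) ^ ~(C | C)) | D) = True, so the formula = False.
Row A=False, B=False, C=True, D=False: ((A | D <-> C & B) ^ ~(C | C)) = True, (((A | D <-> C & B) ^ ~(C | C)) | D) = True, so the formula = False.
Row A=False, B=False, C=True, D=True: ((A | D <-> C & B) ^ ~(C | C)) = False, (((A | D <-> C & B) ^ ~(C | C)) | D) = True, so the formula = False.
Row A=False, B=True, C=True, D=False: ((A | D <-> C & B) ^ ~(C | C)) = False, (((A | D <-> C & B) ^ ~(C | C)) | D) = False, so the formula = True.
Row A=True, B=True, C=True, D=False: ((A | D <-> C & B) ^ ~(C | C)) = True, (((A | D <-> C & B) ^ ~(C | C)) | D) = True, so the formula = False.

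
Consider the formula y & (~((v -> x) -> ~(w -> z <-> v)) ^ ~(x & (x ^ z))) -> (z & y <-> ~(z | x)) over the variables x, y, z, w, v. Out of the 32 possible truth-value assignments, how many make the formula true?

23

x | y | z | w | v || φ
0 | 0 | 0 | 0 | 0 || 1
0 | 0 | 0 | 0 | 1 || 1
0 | 0 | 0 | 1 | 0 || 1
0 | 0 | 0 | 1 | 1 || 1
0 | 0 | 1 | 0 | 0 || 1
0 | 0 | 1 | 0 | 1 || 1
0 | 0 | 1 | 1 | 0 || 1
0 | 0 | 1 | 1 | 1 || 1
0 | 1 | 0 | 0 | 0 || 0
0 | 1 | 0 | 0 | 1 || 0
0 | 1 | 0 | 1 | 0 || 1
0 | 1 | 0 | 1 | 1 || 0
0 | 1 | 1 | 0 | 0 || 0
0 | 1 | 1 | 0 | 1 || 0
0 | 1 | 1 | 1 | 0 || 0
0 | 1 | 1 | 1 | 1 || 0
1 | 0 | 0 | 0 | 0 || 1
1 | 0 | 0 | 0 | 1 || 1
1 | 0 | 0 | 1 | 0 || 1
1 | 0 | 0 | 1 | 1 || 1
1 | 0 | 1 | 0 | 0 || 1
1 | 0 | 1 | 0 | 1 || 1
1 | 0 | 1 | 1 | 0 || 1
1 | 0 | 1 | 1 | 1 || 1
1 | 1 | 0 | 0 | 0 || 1
1 | 1 | 0 | 0 | 1 || 1
1 | 1 | 0 | 1 | 0 || 1
1 | 1 | 0 | 1 | 1 || 1
1 | 1 | 1 | 0 | 0 || 0
1 | 1 | 1 | 0 | 1 || 1
1 | 1 | 1 | 1 | 0 || 0
1 | 1 | 1 | 1 | 1 || 1
The formula is true on 23 of the 32 rows.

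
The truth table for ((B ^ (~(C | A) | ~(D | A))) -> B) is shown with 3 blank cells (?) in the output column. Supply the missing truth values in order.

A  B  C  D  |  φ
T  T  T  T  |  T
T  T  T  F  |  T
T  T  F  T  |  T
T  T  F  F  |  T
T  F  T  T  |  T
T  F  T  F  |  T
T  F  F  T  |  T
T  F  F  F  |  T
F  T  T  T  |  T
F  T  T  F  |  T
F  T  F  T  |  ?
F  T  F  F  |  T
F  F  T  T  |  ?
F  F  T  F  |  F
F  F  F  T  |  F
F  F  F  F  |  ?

T, T, F

Row A=F, B=T, C=F, D=T: (B ^ (~(C | A) | ~(D | A))) = F, so the formula = T.
Row A=F, B=F, C=T, D=T: (B ^ (~(C | A) | ~(D | A))) = F, so the formula = T.
Row A=F, B=F, C=F, D=F: (B ^ (~(C | A) | ~(D | A))) = T, so the formula = F.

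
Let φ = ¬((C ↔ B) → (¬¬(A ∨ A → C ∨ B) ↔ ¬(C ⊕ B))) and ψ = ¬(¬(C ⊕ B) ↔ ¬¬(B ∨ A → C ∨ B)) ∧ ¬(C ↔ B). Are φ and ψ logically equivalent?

not equivalent

  A   |   B   |   C   |   φ   |   ψ  
----- | ----- | ----- | ----- | -----
 True |  True |  True | False | False
 True |  True | False | False |  True
 True | False |  True | False |  True
 True | False | False |  True | False
False |  True |  True | False | False
False |  True | False | False |  True
False | False |  True | False |  True
False | False | False | False | False
The columns differ at A=True, B=True, C=False (φ=False, ψ=True), so they are not equivalent.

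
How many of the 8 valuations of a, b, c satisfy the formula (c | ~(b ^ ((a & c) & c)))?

a  b  c     (a & c)  ((a & c) & c)  (b ^ ((a & c) & c))  ~(b ^ ((a & c) & c))  (c | ~(b ^ ((a & c) & c)))
0  0  0        0           0                 0                    1                        1             
0  0  1        0           0                 0                    1                        1             
0  1  0        0           0                 1                    0                        0             
0  1  1        0           0                 1                    0                        1             
1  0  0        0           0                 0                    1                        1             
1  0  1        1           1                 1                    0                        1             
1  1  0        0           0                 1                    0                        0             
1  1  1        1           1                 0                    1                        1             
The formula is true on 6 of the 8 rows.

6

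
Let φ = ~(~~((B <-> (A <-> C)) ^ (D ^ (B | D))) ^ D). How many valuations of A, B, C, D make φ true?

8

A  B  C  D     (A <-> C)  (B <-> (A <-> C))  (B | D)  (D ^ (B | D))  φ
T  T  T  T         T              T             T           F        T
T  T  T  F         T              T             T           T        T
T  T  F  T         F              F             T           F        F
T  T  F  F         F              F             T           T        F
T  F  T  T         T              F             T           F        F
T  F  T  F         T              F             F           F        T
T  F  F  T         F              T             T           F        T
T  F  F  F         F              T             F           F        F
F  T  T  T         F              F             T           F        F
F  T  T  F         F              F             T           T        F
F  T  F  T         T              T             T           F        T
F  T  F  F         T              T             T           T        T
F  F  T  T         F              T             T           F        T
F  F  T  F         F              T             F           F        F
F  F  F  T         T              F             T           F        F
F  F  F  F         T              F             F           F        T
The formula is true on 8 of the 16 rows.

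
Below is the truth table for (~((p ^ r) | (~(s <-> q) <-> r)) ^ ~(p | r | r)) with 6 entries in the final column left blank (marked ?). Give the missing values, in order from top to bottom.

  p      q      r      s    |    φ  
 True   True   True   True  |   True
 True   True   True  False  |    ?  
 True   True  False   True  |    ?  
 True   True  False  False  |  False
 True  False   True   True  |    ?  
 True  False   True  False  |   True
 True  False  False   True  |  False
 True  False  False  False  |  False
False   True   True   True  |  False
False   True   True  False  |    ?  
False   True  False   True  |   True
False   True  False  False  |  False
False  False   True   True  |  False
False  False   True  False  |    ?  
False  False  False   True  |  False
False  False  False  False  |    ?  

Row p=True, q=True, r=True, s=False: ~((p ^ r) | (~(s <-> q) <-> r)) = False, ~(p | r | r) = False, so the formula = False.
Row p=True, q=True, r=False, s=True: ~((p ^ r) | (~(s <-> q) <-> r)) = False, ~(p | r | r) = False, so the formula = False.
Row p=True, q=False, r=True, s=True: ~((p ^ r) | (~(s <-> q) <-> r)) = False, ~(p | r | r) = False, so the formula = False.
Row p=False, q=True, r=True, s=False: ~((p ^ r) | (~(s <-> q) <-> r)) = False, ~(p | r | r) = False, so the formula = False.
Row p=False, q=False, r=True, s=False: ~((p ^ r) | (~(s <-> q) <-> r)) = False, ~(p | r | r) = False, so the formula = False.
Row p=False, q=False, r=False, s=False: ~((p ^ r) | (~(s <-> q) <-> r)) = False, ~(p | r | r) = True, so the formula = True.

False, False, False, False, False, True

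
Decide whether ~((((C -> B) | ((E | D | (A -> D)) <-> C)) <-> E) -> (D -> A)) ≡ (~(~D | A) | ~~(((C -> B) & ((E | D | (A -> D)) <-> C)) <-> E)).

not equivalent

A | B | C | D | E || φ | ψ
F | F | F | F | F || F | T
F | F | F | F | T || F | F
F | F | F | T | F || F | T
F | F | F | T | T || T | T
F | F | T | F | F || F | T
F | F | T | F | T || F | F
F | F | T | T | F || F | T
F | F | T | T | T || T | T
F | T | F | F | F || F | T
F | T | F | F | T || F | F
F | T | F | T | F || F | T
F | T | F | T | T || T | T
F | T | T | F | F || F | F
F | T | T | F | T || F | T
F | T | T | T | F || F | T
F | T | T | T | T || T | T
T | F | F | F | F || F | F
T | F | F | F | T || F | F
T | F | F | T | F || F | T
T | F | F | T | T || F | F
T | F | T | F | F || F | T
T | F | T | F | T || F | F
T | F | T | T | F || F | T
T | F | T | T | T || F | F
T | T | F | F | F || F | F
T | T | F | F | T || F | F
T | T | F | T | F || F | T
T | T | F | T | T || F | F
T | T | T | F | F || F | T
T | T | T | F | T || F | T
T | T | T | T | F || F | F
T | T | T | T | T || F | T
The columns differ at A=F, B=F, C=F, D=F, E=F (φ=F, ψ=T), so they are not equivalent.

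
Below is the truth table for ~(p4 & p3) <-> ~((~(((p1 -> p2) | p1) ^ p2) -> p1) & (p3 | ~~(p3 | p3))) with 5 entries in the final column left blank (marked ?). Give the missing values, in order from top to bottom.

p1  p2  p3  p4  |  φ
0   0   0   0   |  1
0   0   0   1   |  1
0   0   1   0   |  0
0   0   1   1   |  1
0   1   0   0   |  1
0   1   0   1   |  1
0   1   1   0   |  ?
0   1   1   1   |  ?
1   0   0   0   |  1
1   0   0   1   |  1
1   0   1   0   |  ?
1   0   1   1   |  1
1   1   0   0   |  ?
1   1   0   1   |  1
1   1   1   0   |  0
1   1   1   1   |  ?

1, 0, 0, 1, 1

Row p1=0, p2=1, p3=1, p4=0: ~(p4 & p3) = 1, ~((~(((p1 -> p2) | p1) ^ p2) -> p1) & (p3 | ~~(p3 | p3))) = 1, so the formula = 1.
Row p1=0, p2=1, p3=1, p4=1: ~(p4 & p3) = 0, ~((~(((p1 -> p2) | p1) ^ p2) -> p1) & (p3 | ~~(p3 | p3))) = 1, so the formula = 0.
Row p1=1, p2=0, p3=1, p4=0: ~(p4 & p3) = 1, ~((~(((p1 -> p2) | p1) ^ p2) -> p1) & (p3 | ~~(p3 | p3))) = 0, so the formula = 0.
Row p1=1, p2=1, p3=0, p4=0: ~(p4 & p3) = 1, ~((~(((p1 -> p2) | p1) ^ p2) -> p1) & (p3 | ~~(p3 | p3))) = 1, so the formula = 1.
Row p1=1, p2=1, p3=1, p4=1: ~(p4 & p3) = 0, ~((~(((p1 -> p2) | p1) ^ p2) -> p1) & (p3 | ~~(p3 | p3))) = 0, so the formula = 1.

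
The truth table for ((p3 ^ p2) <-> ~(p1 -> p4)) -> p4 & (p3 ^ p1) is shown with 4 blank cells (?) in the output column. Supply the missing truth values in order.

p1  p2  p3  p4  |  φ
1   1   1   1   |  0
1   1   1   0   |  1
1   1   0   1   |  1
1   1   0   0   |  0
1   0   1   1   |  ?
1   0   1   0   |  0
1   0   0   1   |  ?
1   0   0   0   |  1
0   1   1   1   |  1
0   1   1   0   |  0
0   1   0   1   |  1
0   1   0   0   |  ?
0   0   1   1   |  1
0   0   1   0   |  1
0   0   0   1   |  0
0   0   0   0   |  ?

1, 1, 1, 0

Row p1=1, p2=0, p3=1, p4=1: ((p3 ^ p2) <-> ~(p1 -> p4)) = 0, (p4 & (p3 ^ p1)) = 0, so the formula = 1.
Row p1=1, p2=0, p3=0, p4=1: ((p3 ^ p2) <-> ~(p1 -> p4)) = 1, (p4 & (p3 ^ p1)) = 1, so the formula = 1.
Row p1=0, p2=1, p3=0, p4=0: ((p3 ^ p2) <-> ~(p1 -> p4)) = 0, (p4 & (p3 ^ p1)) = 0, so the formula = 1.
Row p1=0, p2=0, p3=0, p4=0: ((p3 ^ p2) <-> ~(p1 -> p4)) = 1, (p4 & (p3 ^ p1)) = 0, so the formula = 0.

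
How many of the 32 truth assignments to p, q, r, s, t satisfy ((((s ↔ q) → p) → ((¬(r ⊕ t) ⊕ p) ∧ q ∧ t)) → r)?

26

p | q | r | s | t | φ
- | - | - | - | - | -
F | F | F | F | F | F
F | F | F | F | T | F
F | F | F | T | F | T
F | F | F | T | T | T
F | F | T | F | F | T
F | F | T | F | T | T
F | F | T | T | F | T
F | F | T | T | T | T
F | T | F | F | F | T
F | T | F | F | T | T
F | T | F | T | F | F
F | T | F | T | T | F
F | T | T | F | F | T
F | T | T | F | T | T
F | T | T | T | F | T
F | T | T | T | T | T
T | F | F | F | F | T
T | F | F | F | T | T
T | F | F | T | F | T
T | F | F | T | T | T
T | F | T | F | F | T
T | F | T | F | T | T
T | F | T | T | F | T
T | F | T | T | T | T
T | T | F | F | F | T
T | T | F | F | T | F
T | T | F | T | F | T
T | T | F | T | T | F
T | T | T | F | F | T
T | T | T | F | T | T
T | T | T | T | F | T
T | T | T | T | T | T
The formula is true on 26 of the 32 rows.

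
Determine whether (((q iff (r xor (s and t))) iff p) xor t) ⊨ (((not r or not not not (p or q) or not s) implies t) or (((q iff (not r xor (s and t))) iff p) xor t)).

  p   |   q   |   r   |   s   |   t   ||   φ   |   ψ  
False | False | False | False | False || False |  True
False | False | False | False |  True ||  True |  True
False | False | False |  True | False || False |  True
False | False | False |  True |  True || False |  True
False | False |  True | False | False ||  True | False
False | False |  True | False |  True || False |  True
False | False |  True |  True | False ||  True | False
False | False |  True |  True |  True ||  True |  True
False |  True | False | False | False ||  True | False
False |  True | False | False |  True || False |  True
False |  True | False |  True | False ||  True | False
False |  True | False |  True |  True ||  True |  True
False |  True |  True | False | False || False |  True
False |  True |  True | False |  True ||  True |  True
False |  True |  True |  True | False || False |  True
False |  True |  True |  True |  True || False |  True
 True | False | False | False | False ||  True | False
 True | False | False | False |  True || False |  True
 True | False | False |  True | False ||  True | False
 True | False | False |  True |  True ||  True |  True
 True | False |  True | False | False || False |  True
 True | False |  True | False |  True ||  True |  True
 True | False |  True |  True | False || False |  True
 True | False |  True |  True |  True || False |  True
 True |  True | False | False | False || False |  True
 True |  True | False | False |  True ||  True |  True
 True |  True | False |  True | False || False |  True
 True |  True | False |  True |  True || False |  True
 True |  True |  True | False | False ||  True | False
 True |  True |  True | False |  True || False |  True
 True |  True |  True |  True | False ||  True |  True
 True |  True |  True |  True |  True ||  True |  True
At p=False, q=False, r=True, s=False, t=False we have φ true but ψ false, so φ does not entail ψ.

no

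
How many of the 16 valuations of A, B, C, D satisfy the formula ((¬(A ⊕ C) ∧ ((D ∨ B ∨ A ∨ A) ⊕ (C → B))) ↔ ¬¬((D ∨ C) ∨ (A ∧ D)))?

5

A  B  C  D  |  (A ⊕ C)  ¬(A ⊕ C)  (D ∨ B ∨ A ∨ A)  (C → B)  ((D ∨ B ∨ A ∨ A) ⊕ (C → B))  (D ∨ C)  (A ∧ D)  ((D ∨ C) ∨ (A ∧ D))  ¬((D ∨ C) ∨ (A ∧ D))  ¬¬((D ∨ C) ∨ (A ∧ D))  φ
0  0  0  0  |     0        1             0            1                  1                  0        0              0                    1                      0            0
0  0  0  1  |     0        1             1            1                  0                  1        0              1                    0                      1            0
0  0  1  0  |     1        0             0            0                  0                  1        0              1                    0                      1            0
0  0  1  1  |     1        0             1            0                  1                  1        0              1                    0                      1            0
0  1  0  0  |     0        1             1            1                  0                  0        0              0                    1                      0            1
0  1  0  1  |     0        1             1            1                  0                  1        0              1                    0                      1            0
0  1  1  0  |     1        0             1            1                  0                  1        0              1                    0                      1            0
0  1  1  1  |     1        0             1            1                  0                  1        0              1                    0                      1            0
1  0  0  0  |     1        0             1            1                  0                  0        0              0                    1                      0            1
1  0  0  1  |     1        0             1            1                  0                  1        1              1                    0                      1            0
1  0  1  0  |     0        1             1            0                  1                  1        0              1                    0                      1            1
1  0  1  1  |     0        1             1            0                  1                  1        1              1                    0                      1            1
1  1  0  0  |     1        0             1            1                  0                  0        0              0                    1                      0            1
1  1  0  1  |     1        0             1            1                  0                  1        1              1                    0                      1            0
1  1  1  0  |     0        1             1            1                  0                  1        0              1                    0                      1            0
1  1  1  1  |     0        1             1            1                  0                  1        1              1                    0                      1            0
The formula is true on 5 of the 16 rows.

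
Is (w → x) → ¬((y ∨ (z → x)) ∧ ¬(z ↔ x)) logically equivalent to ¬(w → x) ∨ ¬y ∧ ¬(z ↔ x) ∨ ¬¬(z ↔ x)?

not equivalent

x | y | z | w || φ | ψ
F | F | F | F || T | T
F | F | F | T || T | T
F | F | T | F || T | T
F | F | T | T || T | T
F | T | F | F || T | T
F | T | F | T || T | T
F | T | T | F || F | F
F | T | T | T || T | T
T | F | F | F || F | T
T | F | F | T || F | T
T | F | T | F || T | T
T | F | T | T || T | T
T | T | F | F || F | F
T | T | F | T || F | F
T | T | T | F || T | T
T | T | T | T || T | T
The columns differ at x=T, y=F, z=F, w=F (φ=F, ψ=T), so they are not equivalent.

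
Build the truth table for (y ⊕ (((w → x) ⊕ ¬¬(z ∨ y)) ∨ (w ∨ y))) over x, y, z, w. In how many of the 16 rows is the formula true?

6

  x   |   y   |   z   |   w   || (w → x) | (z ∨ y) | ¬(z ∨ y) | ¬¬(z ∨ y) | ((w → x) ⊕ ¬¬(z ∨ y)) | (w ∨ y) |   φ  
 True |  True |  True |  True ||   True  |   True  |  False   |    True   |         False         |   True  | False
 True |  True |  True | False ||   True  |   True  |  False   |    True   |         False         |   True  | False
 True |  True | False |  True ||   True  |   True  |  False   |    True   |         False         |   True  | False
 True |  True | False | False ||   True  |   True  |  False   |    True   |         False         |   True  | False
 True | False |  True |  True ||   True  |   True  |  False   |    True   |         False         |   True  |  True
 True | False |  True | False ||   True  |   True  |  False   |    True   |         False         |  False  | False
 True | False | False |  True ||   True  |  False  |   True   |   False   |          True         |   True  |  True
 True | False | False | False ||   True  |  False  |   True   |   False   |          True         |  False  |  True
False |  True |  True |  True ||  False  |   True  |  False   |    True   |          True         |   True  | False
False |  True |  True | False ||   True  |   True  |  False   |    True   |         False         |   True  | False
False |  True | False |  True ||  False  |   True  |  False   |    True   |          True         |   True  | False
False |  True | False | False ||   True  |   True  |  False   |    True   |         False         |   True  | False
False | False |  True |  True ||  False  |   True  |  False   |    True   |          True         |   True  |  True
False | False |  True | False ||   True  |   True  |  False   |    True   |         False         |  False  | False
False | False | False |  True ||  False  |  False  |   True   |   False   |         False         |   True  |  True
False | False | False | False ||   True  |  False  |   True   |   False   |          True         |  False  |  True
The formula is true on 6 of the 16 rows.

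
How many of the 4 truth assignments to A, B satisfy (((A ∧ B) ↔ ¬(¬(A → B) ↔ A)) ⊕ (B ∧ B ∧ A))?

3

A | B | φ
- | - | -
T | T | F
T | F | T
F | T | T
F | F | T
The formula is true on 3 of the 4 rows.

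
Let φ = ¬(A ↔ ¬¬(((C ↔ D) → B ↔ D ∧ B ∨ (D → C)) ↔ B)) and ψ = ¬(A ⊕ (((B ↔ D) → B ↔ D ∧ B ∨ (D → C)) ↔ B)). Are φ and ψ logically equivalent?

not equivalent

A  B  C  D  |  φ  ψ
T  T  T  T  |  F  T
T  T  T  F  |  F  T
T  T  F  T  |  F  T
T  T  F  F  |  F  T
T  F  T  T  |  F  F
T  F  T  F  |  T  T
T  F  F  T  |  F  T
T  F  F  F  |  F  T
F  T  T  T  |  T  F
F  T  T  F  |  T  F
F  T  F  T  |  T  F
F  T  F  F  |  T  F
F  F  T  T  |  T  T
F  F  T  F  |  F  F
F  F  F  T  |  T  F
F  F  F  F  |  T  F
The columns differ at A=T, B=T, C=T, D=T (φ=F, ψ=T), so they are not equivalent.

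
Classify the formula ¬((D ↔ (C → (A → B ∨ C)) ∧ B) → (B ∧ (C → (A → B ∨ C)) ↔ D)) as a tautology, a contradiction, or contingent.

  A   |   B   |   C   |   D   |   φ  
----- | ----- | ----- | ----- | -----
False | False | False | False | False
False | False | False |  True | False
False | False |  True | False | False
False | False |  True |  True | False
False |  True | False | False | False
False |  True | False |  True | False
False |  True |  True | False | False
False |  True |  True |  True | False
 True | False | False | False | False
 True | False | False |  True | False
 True | False |  True | False | False
 True | False |  True |  True | False
 True |  True | False | False | False
 True |  True | False |  True | False
 True |  True |  True | False | False
 True |  True |  True |  True | False
Every row is False, so the formula is a contradiction.

contradiction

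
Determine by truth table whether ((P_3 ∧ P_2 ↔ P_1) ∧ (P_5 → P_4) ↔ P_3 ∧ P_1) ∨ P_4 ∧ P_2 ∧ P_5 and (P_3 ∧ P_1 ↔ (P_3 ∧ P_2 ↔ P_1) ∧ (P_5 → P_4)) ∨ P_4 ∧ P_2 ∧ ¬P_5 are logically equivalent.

P_1 | P_2 | P_3 | P_4 | P_5 || φ | ψ
 F  |  F  |  F  |  F  |  F  || F | F
 F  |  F  |  F  |  F  |  T  || T | T
 F  |  F  |  F  |  T  |  F  || F | F
 F  |  F  |  F  |  T  |  T  || F | F
 F  |  F  |  T  |  F  |  F  || F | F
 F  |  F  |  T  |  F  |  T  || T | T
 F  |  F  |  T  |  T  |  F  || F | F
 F  |  F  |  T  |  T  |  T  || F | F
 F  |  T  |  F  |  F  |  F  || F | F
 F  |  T  |  F  |  F  |  T  || T | T
 F  |  T  |  F  |  T  |  F  || F | T
 F  |  T  |  F  |  T  |  T  || T | F
 F  |  T  |  T  |  F  |  F  || T | T
 F  |  T  |  T  |  F  |  T  || T | T
 F  |  T  |  T  |  T  |  F  || T | T
 F  |  T  |  T  |  T  |  T  || T | T
 T  |  F  |  F  |  F  |  F  || T | T
 T  |  F  |  F  |  F  |  T  || T | T
 T  |  F  |  F  |  T  |  F  || T | T
 T  |  F  |  F  |  T  |  T  || T | T
 T  |  F  |  T  |  F  |  F  || F | F
 T  |  F  |  T  |  F  |  T  || F | F
 T  |  F  |  T  |  T  |  F  || F | F
 T  |  F  |  T  |  T  |  T  || F | F
 T  |  T  |  F  |  F  |  F  || T | T
 T  |  T  |  F  |  F  |  T  || T | T
 T  |  T  |  F  |  T  |  F  || T | T
 T  |  T  |  F  |  T  |  T  || T | T
 T  |  T  |  T  |  F  |  F  || T | T
 T  |  T  |  T  |  F  |  T  || F | F
 T  |  T  |  T  |  T  |  F  || T | T
 T  |  T  |  T  |  T  |  T  || T | T
The columns differ at P_1=F, P_2=T, P_3=F, P_4=T, P_5=F (φ=F, ψ=T), so they are not equivalent.

not equivalent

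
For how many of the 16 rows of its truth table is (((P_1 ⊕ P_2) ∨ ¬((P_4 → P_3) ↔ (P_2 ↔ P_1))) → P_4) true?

 P_1  |  P_2  |  P_3  |  P_4  ||   φ  
 True |  True |  True |  True ||  True
 True |  True |  True | False ||  True
 True |  True | False |  True ||  True
 True |  True | False | False ||  True
 True | False |  True |  True ||  True
 True | False |  True | False || False
 True | False | False |  True ||  True
 True | False | False | False || False
False |  True |  True |  True ||  True
False |  True |  True | False || False
False |  True | False |  True ||  True
False |  True | False | False || False
False | False |  True |  True ||  True
False | False |  True | False ||  True
False | False | False |  True ||  True
False | False | False | False ||  True
The formula is true on 12 of the 16 rows.

12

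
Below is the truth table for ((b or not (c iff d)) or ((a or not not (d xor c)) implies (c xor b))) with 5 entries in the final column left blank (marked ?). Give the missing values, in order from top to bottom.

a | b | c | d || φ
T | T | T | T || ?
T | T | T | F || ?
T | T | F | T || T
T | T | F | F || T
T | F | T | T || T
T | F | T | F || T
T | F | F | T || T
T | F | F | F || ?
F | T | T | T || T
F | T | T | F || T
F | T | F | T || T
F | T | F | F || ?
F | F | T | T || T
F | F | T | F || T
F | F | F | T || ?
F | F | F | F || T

T, T, F, T, T

Row a=T, b=T, c=T, d=T: (b or not (c iff d)) = T, ((a or not not (d xor c)) implies (c xor b)) = F, so the formula = T.
Row a=T, b=T, c=T, d=F: (b or not (c iff d)) = T, ((a or not not (d xor c)) implies (c xor b)) = F, so the formula = T.
Row a=T, b=F, c=F, d=F: (b or not (c iff d)) = F, ((a or not not (d xor c)) implies (c xor b)) = F, so the formula = F.
Row a=F, b=T, c=F, d=F: (b or not (c iff d)) = T, ((a or not not (d xor c)) implies (c xor b)) = T, so the formula = T.
Row a=F, b=F, c=F, d=T: (b or not (c iff d)) = T, ((a or not not (d xor c)) implies (c xor b)) = F, so the formula = T.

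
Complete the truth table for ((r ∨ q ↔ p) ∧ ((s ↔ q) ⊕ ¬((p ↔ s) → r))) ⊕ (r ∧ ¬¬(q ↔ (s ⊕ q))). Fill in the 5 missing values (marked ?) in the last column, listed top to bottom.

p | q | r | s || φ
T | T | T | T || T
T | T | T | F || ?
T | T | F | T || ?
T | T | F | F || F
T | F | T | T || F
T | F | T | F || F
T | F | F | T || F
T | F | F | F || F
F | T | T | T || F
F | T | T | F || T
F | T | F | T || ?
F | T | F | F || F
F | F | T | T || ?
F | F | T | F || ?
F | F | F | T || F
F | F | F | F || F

T, F, F, F, T

Row p=T, q=T, r=T, s=F: ((r ∨ q ↔ p) ∧ ((s ↔ q) ⊕ ¬((p ↔ s) → r))) = F, (r ∧ ¬¬(q ↔ (s ⊕ q))) = T, so the formula = T.
Row p=T, q=T, r=F, s=T: ((r ∨ q ↔ p) ∧ ((s ↔ q) ⊕ ¬((p ↔ s) → r))) = F, (r ∧ ¬¬(q ↔ (s ⊕ q))) = F, so the formula = F.
Row p=F, q=T, r=F, s=T: ((r ∨ q ↔ p) ∧ ((s ↔ q) ⊕ ¬((p ↔ s) → r))) = F, (r ∧ ¬¬(q ↔ (s ⊕ q))) = F, so the formula = F.
Row p=F, q=F, r=T, s=T: ((r ∨ q ↔ p) ∧ ((s ↔ q) ⊕ ¬((p ↔ s) → r))) = F, (r ∧ ¬¬(q ↔ (s ⊕ q))) = F, so the formula = F.
Row p=F, q=F, r=T, s=F: ((r ∨ q ↔ p) ∧ ((s ↔ q) ⊕ ¬((p ↔ s) → r))) = F, (r ∧ ¬¬(q ↔ (s ⊕ q))) = T, so the formula = T.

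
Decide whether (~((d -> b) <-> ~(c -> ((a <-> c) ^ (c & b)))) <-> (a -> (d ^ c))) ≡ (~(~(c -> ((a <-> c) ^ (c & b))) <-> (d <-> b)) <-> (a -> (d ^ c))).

a | b | c | d || φ | ψ
1 | 1 | 1 | 1 || 1 | 1
1 | 1 | 1 | 0 || 0 | 1
1 | 1 | 0 | 1 || 1 | 1
1 | 1 | 0 | 0 || 0 | 1
1 | 0 | 1 | 1 || 1 | 1
1 | 0 | 1 | 0 || 1 | 1
1 | 0 | 0 | 1 || 0 | 0
1 | 0 | 0 | 0 || 0 | 0
0 | 1 | 1 | 1 || 1 | 1
0 | 1 | 1 | 0 || 1 | 0
0 | 1 | 0 | 1 || 1 | 1
0 | 1 | 0 | 0 || 1 | 0
0 | 0 | 1 | 1 || 1 | 1
0 | 0 | 1 | 0 || 0 | 0
0 | 0 | 0 | 1 || 0 | 0
0 | 0 | 0 | 0 || 1 | 1
The columns differ at a=1, b=1, c=1, d=0 (φ=0, ψ=1), so they are not equivalent.

not equivalent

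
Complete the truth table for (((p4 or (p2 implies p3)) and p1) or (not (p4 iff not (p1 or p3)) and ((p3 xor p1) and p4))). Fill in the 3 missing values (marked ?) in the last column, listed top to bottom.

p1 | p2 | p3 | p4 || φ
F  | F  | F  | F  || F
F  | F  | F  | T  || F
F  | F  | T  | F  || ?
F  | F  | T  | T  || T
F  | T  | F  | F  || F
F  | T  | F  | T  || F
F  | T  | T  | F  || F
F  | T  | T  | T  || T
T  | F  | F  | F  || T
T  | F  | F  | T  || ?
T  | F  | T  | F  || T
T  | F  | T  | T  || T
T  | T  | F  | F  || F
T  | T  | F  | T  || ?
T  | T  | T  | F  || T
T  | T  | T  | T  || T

F, T, T

Row p1=F, p2=F, p3=T, p4=F: ((p4 or (p2 implies p3)) and p1) = F, (not (p4 iff not (p1 or p3)) and ((p3 xor p1) and p4)) = F, so the formula = F.
Row p1=T, p2=F, p3=F, p4=T: ((p4 or (p2 implies p3)) and p1) = T, (not (p4 iff not (p1 or p3)) and ((p3 xor p1) and p4)) = T, so the formula = T.
Row p1=T, p2=T, p3=F, p4=T: ((p4 or (p2 implies p3)) and p1) = T, (not (p4 iff not (p1 or p3)) and ((p3 xor p1) and p4)) = T, so the formula = T.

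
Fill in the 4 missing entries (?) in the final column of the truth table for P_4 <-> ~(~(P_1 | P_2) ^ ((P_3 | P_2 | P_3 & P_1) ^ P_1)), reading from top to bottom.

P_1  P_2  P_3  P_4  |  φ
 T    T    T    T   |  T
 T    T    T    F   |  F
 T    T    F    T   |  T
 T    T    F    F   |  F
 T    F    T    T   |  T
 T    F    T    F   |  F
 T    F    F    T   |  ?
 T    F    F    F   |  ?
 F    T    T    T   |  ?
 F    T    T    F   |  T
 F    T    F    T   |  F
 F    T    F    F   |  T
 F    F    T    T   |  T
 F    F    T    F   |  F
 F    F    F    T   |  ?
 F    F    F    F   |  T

F, T, F, F

Row P_1=T, P_2=F, P_3=F, P_4=T: ~(~(P_1 | P_2) ^ ((P_3 | P_2 | P_3 & P_1) ^ P_1)) = F, so the formula = F.
Row P_1=T, P_2=F, P_3=F, P_4=F: ~(~(P_1 | P_2) ^ ((P_3 | P_2 | P_3 & P_1) ^ P_1)) = F, so the formula = T.
Row P_1=F, P_2=T, P_3=T, P_4=T: ~(~(P_1 | P_2) ^ ((P_3 | P_2 | P_3 & P_1) ^ P_1)) = F, so the formula = F.
Row P_1=F, P_2=F, P_3=F, P_4=T: ~(~(P_1 | P_2) ^ ((P_3 | P_2 | P_3 & P_1) ^ P_1)) = F, so the formula = F.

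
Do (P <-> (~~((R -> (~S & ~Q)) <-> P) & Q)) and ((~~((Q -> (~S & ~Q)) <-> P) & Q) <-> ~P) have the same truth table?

not equivalent

P | Q | R | S | φ | ψ
- | - | - | - | - | -
F | F | F | F | T | F
F | F | F | T | T | F
F | F | T | F | T | F
F | F | T | T | T | F
F | T | F | F | T | T
F | T | F | T | T | T
F | T | T | F | F | T
F | T | T | T | F | T
T | F | F | F | F | T
T | F | F | T | F | T
T | F | T | F | F | T
T | F | T | T | F | T
T | T | F | F | T | T
T | T | F | T | T | T
T | T | T | F | F | T
T | T | T | T | F | T
The columns differ at P=F, Q=F, R=F, S=F (φ=T, ψ=F), so they are not equivalent.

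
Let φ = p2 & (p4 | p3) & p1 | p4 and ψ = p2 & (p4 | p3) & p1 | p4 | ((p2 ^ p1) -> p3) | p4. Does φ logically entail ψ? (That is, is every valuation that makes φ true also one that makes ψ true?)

  p1  |   p2  |   p3  |   p4  ||   φ   |   ψ  
 True |  True |  True |  True ||  True |  True
 True |  True |  True | False ||  True |  True
 True |  True | False |  True ||  True |  True
 True |  True | False | False || False |  True
 True | False |  True |  True ||  True |  True
 True | False |  True | False || False |  True
 True | False | False |  True ||  True |  True
 True | False | False | False || False | False
False |  True |  True |  True ||  True |  True
False |  True |  True | False || False |  True
False |  True | False |  True ||  True |  True
False |  True | False | False || False | False
False | False |  True |  True ||  True |  True
False | False |  True | False || False |  True
False | False | False |  True ||  True |  True
False | False | False | False || False |  True
In every row where φ is true, ψ is also true, so φ ⊨ ψ.

yes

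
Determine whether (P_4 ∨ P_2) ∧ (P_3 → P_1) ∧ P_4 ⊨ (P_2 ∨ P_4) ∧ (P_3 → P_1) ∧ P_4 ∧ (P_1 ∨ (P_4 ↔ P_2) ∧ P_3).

P_1 | P_2 | P_3 | P_4 || φ | ψ
 T  |  T  |  T  |  T  || T | T
 T  |  T  |  T  |  F  || F | F
 T  |  T  |  F  |  T  || T | T
 T  |  T  |  F  |  F  || F | F
 T  |  F  |  T  |  T  || T | T
 T  |  F  |  T  |  F  || F | F
 T  |  F  |  F  |  T  || T | T
 T  |  F  |  F  |  F  || F | F
 F  |  T  |  T  |  T  || F | F
 F  |  T  |  T  |  F  || F | F
 F  |  T  |  F  |  T  || T | F
 F  |  T  |  F  |  F  || F | F
 F  |  F  |  T  |  T  || F | F
 F  |  F  |  T  |  F  || F | F
 F  |  F  |  F  |  T  || T | F
 F  |  F  |  F  |  F  || F | F
At P_1=F, P_2=T, P_3=F, P_4=T we have φ true but ψ false, so φ does not entail ψ.

no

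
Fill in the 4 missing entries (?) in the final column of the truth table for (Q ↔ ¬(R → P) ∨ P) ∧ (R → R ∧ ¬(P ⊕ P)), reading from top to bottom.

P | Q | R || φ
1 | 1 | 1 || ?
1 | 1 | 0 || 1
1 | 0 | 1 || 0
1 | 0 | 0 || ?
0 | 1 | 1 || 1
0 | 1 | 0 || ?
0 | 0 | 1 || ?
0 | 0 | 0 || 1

1, 0, 0, 0

Row P=1, Q=1, R=1: (Q ↔ ¬(R → P) ∨ P) = 1, (R → R ∧ ¬(P ⊕ P)) = 1, so the formula = 1.
Row P=1, Q=0, R=0: (Q ↔ ¬(R → P) ∨ P) = 0, (R → R ∧ ¬(P ⊕ P)) = 1, so the formula = 0.
Row P=0, Q=1, R=0: (Q ↔ ¬(R → P) ∨ P) = 0, (R → R ∧ ¬(P ⊕ P)) = 1, so the formula = 0.
Row P=0, Q=0, R=1: (Q ↔ ¬(R → P) ∨ P) = 0, (R → R ∧ ¬(P ⊕ P)) = 1, so the formula = 0.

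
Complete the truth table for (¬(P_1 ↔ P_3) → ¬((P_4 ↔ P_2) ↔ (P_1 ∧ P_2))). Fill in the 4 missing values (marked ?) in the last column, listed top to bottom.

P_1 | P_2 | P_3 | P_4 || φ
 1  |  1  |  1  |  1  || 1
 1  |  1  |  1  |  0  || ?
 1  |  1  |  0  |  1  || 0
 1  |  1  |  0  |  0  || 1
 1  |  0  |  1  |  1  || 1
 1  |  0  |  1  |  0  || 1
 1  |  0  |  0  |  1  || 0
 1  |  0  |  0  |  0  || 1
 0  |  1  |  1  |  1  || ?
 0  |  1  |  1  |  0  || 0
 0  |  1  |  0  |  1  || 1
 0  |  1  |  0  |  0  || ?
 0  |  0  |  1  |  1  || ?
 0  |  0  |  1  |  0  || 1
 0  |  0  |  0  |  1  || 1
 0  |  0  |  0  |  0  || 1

Row P_1=1, P_2=1, P_3=1, P_4=0: ¬(P_1 ↔ P_3) = 0, ¬((P_4 ↔ P_2) ↔ (P_1 ∧ P_2)) = 1, so the formula = 1.
Row P_1=0, P_2=1, P_3=1, P_4=1: ¬(P_1 ↔ P_3) = 1, ¬((P_4 ↔ P_2) ↔ (P_1 ∧ P_2)) = 1, so the formula = 1.
Row P_1=0, P_2=1, P_3=0, P_4=0: ¬(P_1 ↔ P_3) = 0, ¬((P_4 ↔ P_2) ↔ (P_1 ∧ P_2)) = 0, so the formula = 1.
Row P_1=0, P_2=0, P_3=1, P_4=1: ¬(P_1 ↔ P_3) = 1, ¬((P_4 ↔ P_2) ↔ (P_1 ∧ P_2)) = 0, so the formula = 0.

1, 1, 1, 0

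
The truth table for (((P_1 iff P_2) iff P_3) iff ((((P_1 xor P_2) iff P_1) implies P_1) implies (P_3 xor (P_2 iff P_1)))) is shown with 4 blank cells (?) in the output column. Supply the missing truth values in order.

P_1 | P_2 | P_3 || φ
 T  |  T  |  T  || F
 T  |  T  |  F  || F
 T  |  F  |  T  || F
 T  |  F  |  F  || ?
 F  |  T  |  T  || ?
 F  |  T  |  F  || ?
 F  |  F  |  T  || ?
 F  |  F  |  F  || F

F, F, F, T

Row P_1=T, P_2=F, P_3=F: ((P_1 iff P_2) iff P_3) = T, ((((P_1 xor P_2) iff P_1) implies P_1) implies (P_3 xor (P_2 iff P_1))) = F, so the formula = F.
Row P_1=F, P_2=T, P_3=T: ((P_1 iff P_2) iff P_3) = F, ((((P_1 xor P_2) iff P_1) implies P_1) implies (P_3 xor (P_2 iff P_1))) = T, so the formula = F.
Row P_1=F, P_2=T, P_3=F: ((P_1 iff P_2) iff P_3) = T, ((((P_1 xor P_2) iff P_1) implies P_1) implies (P_3 xor (P_2 iff P_1))) = F, so the formula = F.
Row P_1=F, P_2=F, P_3=T: ((P_1 iff P_2) iff P_3) = T, ((((P_1 xor P_2) iff P_1) implies P_1) implies (P_3 xor (P_2 iff P_1))) = T, so the formula = T.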